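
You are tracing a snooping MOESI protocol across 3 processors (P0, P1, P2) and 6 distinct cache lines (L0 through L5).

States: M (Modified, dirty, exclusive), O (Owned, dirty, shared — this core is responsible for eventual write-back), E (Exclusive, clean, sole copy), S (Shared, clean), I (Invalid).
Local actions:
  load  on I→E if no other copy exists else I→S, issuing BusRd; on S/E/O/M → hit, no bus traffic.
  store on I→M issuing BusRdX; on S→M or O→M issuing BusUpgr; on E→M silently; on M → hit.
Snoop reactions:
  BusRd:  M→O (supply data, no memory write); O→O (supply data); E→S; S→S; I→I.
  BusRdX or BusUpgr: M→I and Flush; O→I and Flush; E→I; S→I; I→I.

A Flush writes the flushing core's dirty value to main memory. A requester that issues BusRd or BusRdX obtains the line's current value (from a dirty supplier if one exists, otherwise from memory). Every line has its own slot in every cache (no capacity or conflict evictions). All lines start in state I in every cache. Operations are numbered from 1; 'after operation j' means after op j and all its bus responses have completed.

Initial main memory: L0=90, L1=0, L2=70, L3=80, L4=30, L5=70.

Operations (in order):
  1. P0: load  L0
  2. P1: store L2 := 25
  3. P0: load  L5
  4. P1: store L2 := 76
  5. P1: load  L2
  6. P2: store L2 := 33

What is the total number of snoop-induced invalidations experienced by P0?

invalidations = 0

[1] P0: load  L0 | P0:E(90), P1:I, P2:I | bus: BusRd
[2] P1: store L2 := 25 | P0:I, P1:M(25), P2:I | bus: BusRdX
[3] P0: load  L5 | P0:E(70), P1:I, P2:I | bus: BusRd
[4] P1: store L2 := 76 | P0:I, P1:M(76), P2:I | bus: none
[5] P1: load  L2 | P0:I, P1:M(76), P2:I | bus: none
[6] P2: store L2 := 33 | P0:I, P1:I, P2:M(33) | bus: BusRdX,Flush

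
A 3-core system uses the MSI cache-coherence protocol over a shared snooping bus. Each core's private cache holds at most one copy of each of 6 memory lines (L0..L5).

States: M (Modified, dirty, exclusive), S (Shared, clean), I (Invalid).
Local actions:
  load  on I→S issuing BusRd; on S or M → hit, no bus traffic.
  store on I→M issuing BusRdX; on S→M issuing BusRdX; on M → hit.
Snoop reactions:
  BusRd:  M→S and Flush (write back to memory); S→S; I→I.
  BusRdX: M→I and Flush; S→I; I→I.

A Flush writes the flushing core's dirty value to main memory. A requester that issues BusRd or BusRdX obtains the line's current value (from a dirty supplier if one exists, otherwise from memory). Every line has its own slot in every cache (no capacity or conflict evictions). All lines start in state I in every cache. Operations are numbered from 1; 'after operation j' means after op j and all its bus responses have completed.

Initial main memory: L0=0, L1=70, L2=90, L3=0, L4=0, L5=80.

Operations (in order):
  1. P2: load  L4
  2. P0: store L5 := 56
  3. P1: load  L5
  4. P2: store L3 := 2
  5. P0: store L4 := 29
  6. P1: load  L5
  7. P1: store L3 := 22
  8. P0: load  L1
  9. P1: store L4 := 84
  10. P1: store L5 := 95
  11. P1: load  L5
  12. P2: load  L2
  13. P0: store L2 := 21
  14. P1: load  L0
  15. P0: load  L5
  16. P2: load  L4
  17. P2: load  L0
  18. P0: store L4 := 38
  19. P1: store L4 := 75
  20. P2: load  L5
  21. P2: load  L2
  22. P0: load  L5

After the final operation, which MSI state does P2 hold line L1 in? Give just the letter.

state = I

step 1: P2: load  L4  ⟶  IIS  (L4)  txn=BusRd  M[L4]=0
step 2: P0: store L5 := 56  ⟶  MII  (L5)  txn=BusRdX  M[L5]=80
step 3: P1: load  L5  ⟶  SSI  (L5)  txn=BusRd+Flush  M[L5]=56
step 4: P2: store L3 := 2  ⟶  IIM  (L3)  txn=BusRdX  M[L3]=0
step 5: P0: store L4 := 29  ⟶  MII  (L4)  txn=BusRdX  M[L4]=0
step 6: P1: load  L5  ⟶  SSI  (L5)  txn=∅  M[L5]=56
step 7: P1: store L3 := 22  ⟶  IMI  (L3)  txn=BusRdX+Flush  M[L3]=2
step 8: P0: load  L1  ⟶  SII  (L1)  txn=BusRd  M[L1]=70
step 9: P1: store L4 := 84  ⟶  IMI  (L4)  txn=BusRdX+Flush  M[L4]=29
step 10: P1: store L5 := 95  ⟶  IMI  (L5)  txn=BusRdX  M[L5]=56
step 11: P1: load  L5  ⟶  IMI  (L5)  txn=∅  M[L5]=56
step 12: P2: load  L2  ⟶  IIS  (L2)  txn=BusRd  M[L2]=90
step 13: P0: store L2 := 21  ⟶  MII  (L2)  txn=BusRdX  M[L2]=90
step 14: P1: load  L0  ⟶  ISI  (L0)  txn=BusRd  M[L0]=0
step 15: P0: load  L5  ⟶  SSI  (L5)  txn=BusRd+Flush  M[L5]=95
step 16: P2: load  L4  ⟶  ISS  (L4)  txn=BusRd+Flush  M[L4]=84
step 17: P2: load  L0  ⟶  ISS  (L0)  txn=BusRd  M[L0]=0
step 18: P0: store L4 := 38  ⟶  MII  (L4)  txn=BusRdX  M[L4]=84
step 19: P1: store L4 := 75  ⟶  IMI  (L4)  txn=BusRdX+Flush  M[L4]=38
step 20: P2: load  L5  ⟶  SSS  (L5)  txn=BusRd  M[L5]=95
step 21: P2: load  L2  ⟶  SIS  (L2)  txn=BusRd+Flush  M[L2]=21
step 22: P0: load  L5  ⟶  SSS  (L5)  txn=∅  M[L5]=95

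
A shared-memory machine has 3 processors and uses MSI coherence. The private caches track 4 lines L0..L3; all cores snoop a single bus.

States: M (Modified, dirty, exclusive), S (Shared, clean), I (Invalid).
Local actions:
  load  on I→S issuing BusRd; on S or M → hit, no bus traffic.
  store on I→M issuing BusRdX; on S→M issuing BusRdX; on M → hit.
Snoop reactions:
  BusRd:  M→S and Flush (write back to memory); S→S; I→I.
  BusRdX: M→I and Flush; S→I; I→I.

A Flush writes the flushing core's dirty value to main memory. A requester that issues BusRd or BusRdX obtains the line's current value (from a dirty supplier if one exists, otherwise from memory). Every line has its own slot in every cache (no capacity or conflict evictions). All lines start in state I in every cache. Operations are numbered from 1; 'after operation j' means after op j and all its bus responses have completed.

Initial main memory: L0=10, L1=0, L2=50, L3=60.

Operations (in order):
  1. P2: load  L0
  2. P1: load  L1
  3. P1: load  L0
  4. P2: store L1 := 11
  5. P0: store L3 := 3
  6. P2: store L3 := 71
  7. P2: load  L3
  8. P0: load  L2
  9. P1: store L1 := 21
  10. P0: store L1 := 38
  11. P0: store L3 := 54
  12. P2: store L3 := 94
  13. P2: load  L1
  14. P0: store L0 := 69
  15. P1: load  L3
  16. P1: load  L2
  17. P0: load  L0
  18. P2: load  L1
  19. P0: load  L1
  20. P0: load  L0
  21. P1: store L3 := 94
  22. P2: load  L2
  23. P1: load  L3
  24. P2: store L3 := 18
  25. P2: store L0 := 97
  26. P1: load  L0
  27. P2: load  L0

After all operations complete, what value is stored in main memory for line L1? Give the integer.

memory[L1] = 38

step 1: P2: load  L0  ⟶  IIS  (L0)  txn=BusRd  M[L0]=10
step 2: P1: load  L1  ⟶  ISI  (L1)  txn=BusRd  M[L1]=0
step 3: P1: load  L0  ⟶  ISS  (L0)  txn=BusRd  M[L0]=10
step 4: P2: store L1 := 11  ⟶  IIM  (L1)  txn=BusRdX  M[L1]=0
step 5: P0: store L3 := 3  ⟶  MII  (L3)  txn=BusRdX  M[L3]=60
step 6: P2: store L3 := 71  ⟶  IIM  (L3)  txn=BusRdX+Flush  M[L3]=3
step 7: P2: load  L3  ⟶  IIM  (L3)  txn=∅  M[L3]=3
step 8: P0: load  L2  ⟶  SII  (L2)  txn=BusRd  M[L2]=50
step 9: P1: store L1 := 21  ⟶  IMI  (L1)  txn=BusRdX+Flush  M[L1]=11
step 10: P0: store L1 := 38  ⟶  MII  (L1)  txn=BusRdX+Flush  M[L1]=21
step 11: P0: store L3 := 54  ⟶  MII  (L3)  txn=BusRdX+Flush  M[L3]=71
step 12: P2: store L3 := 94  ⟶  IIM  (L3)  txn=BusRdX+Flush  M[L3]=54
step 13: P2: load  L1  ⟶  SIS  (L1)  txn=BusRd+Flush  M[L1]=38
step 14: P0: store L0 := 69  ⟶  MII  (L0)  txn=BusRdX  M[L0]=10
step 15: P1: load  L3  ⟶  ISS  (L3)  txn=BusRd+Flush  M[L3]=94
step 16: P1: load  L2  ⟶  SSI  (L2)  txn=BusRd  M[L2]=50
step 17: P0: load  L0  ⟶  MII  (L0)  txn=∅  M[L0]=10
step 18: P2: load  L1  ⟶  SIS  (L1)  txn=∅  M[L1]=38
step 19: P0: load  L1  ⟶  SIS  (L1)  txn=∅  M[L1]=38
step 20: P0: load  L0  ⟶  MII  (L0)  txn=∅  M[L0]=10
step 21: P1: store L3 := 94  ⟶  IMI  (L3)  txn=BusRdX  M[L3]=94
step 22: P2: load  L2  ⟶  SSS  (L2)  txn=BusRd  M[L2]=50
step 23: P1: load  L3  ⟶  IMI  (L3)  txn=∅  M[L3]=94
step 24: P2: store L3 := 18  ⟶  IIM  (L3)  txn=BusRdX+Flush  M[L3]=94
step 25: P2: store L0 := 97  ⟶  IIM  (L0)  txn=BusRdX+Flush  M[L0]=69
step 26: P1: load  L0  ⟶  ISS  (L0)  txn=BusRd+Flush  M[L0]=97
step 27: P2: load  L0  ⟶  ISS  (L0)  txn=∅  M[L0]=97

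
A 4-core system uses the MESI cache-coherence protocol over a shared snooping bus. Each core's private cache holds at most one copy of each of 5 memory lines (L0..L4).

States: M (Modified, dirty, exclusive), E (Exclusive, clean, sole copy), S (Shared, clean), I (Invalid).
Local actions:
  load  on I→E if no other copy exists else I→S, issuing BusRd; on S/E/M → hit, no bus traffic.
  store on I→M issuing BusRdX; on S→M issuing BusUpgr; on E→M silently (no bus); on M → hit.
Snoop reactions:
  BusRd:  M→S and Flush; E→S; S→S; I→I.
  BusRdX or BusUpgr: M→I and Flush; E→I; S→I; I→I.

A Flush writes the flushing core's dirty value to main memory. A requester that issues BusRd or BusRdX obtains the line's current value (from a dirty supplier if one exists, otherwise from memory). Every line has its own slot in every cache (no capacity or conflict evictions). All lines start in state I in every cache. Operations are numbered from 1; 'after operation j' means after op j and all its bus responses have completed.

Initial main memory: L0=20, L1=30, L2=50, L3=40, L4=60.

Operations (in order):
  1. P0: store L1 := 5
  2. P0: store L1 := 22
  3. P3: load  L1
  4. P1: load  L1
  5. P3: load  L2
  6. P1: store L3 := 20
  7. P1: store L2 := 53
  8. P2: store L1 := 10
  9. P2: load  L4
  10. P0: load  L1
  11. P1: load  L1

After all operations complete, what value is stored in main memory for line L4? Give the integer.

memory[L4] = 60

step 1: P0: store L1 := 5  ⟶  MIII  (L1)  txn=BusRdX  M[L1]=30
step 2: P0: store L1 := 22  ⟶  MIII  (L1)  txn=∅  M[L1]=30
step 3: P3: load  L1  ⟶  SIIS  (L1)  txn=BusRd+Flush  M[L1]=22
step 4: P1: load  L1  ⟶  SSIS  (L1)  txn=BusRd  M[L1]=22
step 5: P3: load  L2  ⟶  IIIE  (L2)  txn=BusRd  M[L2]=50
step 6: P1: store L3 := 20  ⟶  IMII  (L3)  txn=BusRdX  M[L3]=40
step 7: P1: store L2 := 53  ⟶  IMII  (L2)  txn=BusRdX  M[L2]=50
step 8: P2: store L1 := 10  ⟶  IIMI  (L1)  txn=BusRdX  M[L1]=22
step 9: P2: load  L4  ⟶  IIEI  (L4)  txn=BusRd  M[L4]=60
step 10: P0: load  L1  ⟶  SISI  (L1)  txn=BusRd+Flush  M[L1]=10
step 11: P1: load  L1  ⟶  SSSI  (L1)  txn=BusRd  M[L1]=10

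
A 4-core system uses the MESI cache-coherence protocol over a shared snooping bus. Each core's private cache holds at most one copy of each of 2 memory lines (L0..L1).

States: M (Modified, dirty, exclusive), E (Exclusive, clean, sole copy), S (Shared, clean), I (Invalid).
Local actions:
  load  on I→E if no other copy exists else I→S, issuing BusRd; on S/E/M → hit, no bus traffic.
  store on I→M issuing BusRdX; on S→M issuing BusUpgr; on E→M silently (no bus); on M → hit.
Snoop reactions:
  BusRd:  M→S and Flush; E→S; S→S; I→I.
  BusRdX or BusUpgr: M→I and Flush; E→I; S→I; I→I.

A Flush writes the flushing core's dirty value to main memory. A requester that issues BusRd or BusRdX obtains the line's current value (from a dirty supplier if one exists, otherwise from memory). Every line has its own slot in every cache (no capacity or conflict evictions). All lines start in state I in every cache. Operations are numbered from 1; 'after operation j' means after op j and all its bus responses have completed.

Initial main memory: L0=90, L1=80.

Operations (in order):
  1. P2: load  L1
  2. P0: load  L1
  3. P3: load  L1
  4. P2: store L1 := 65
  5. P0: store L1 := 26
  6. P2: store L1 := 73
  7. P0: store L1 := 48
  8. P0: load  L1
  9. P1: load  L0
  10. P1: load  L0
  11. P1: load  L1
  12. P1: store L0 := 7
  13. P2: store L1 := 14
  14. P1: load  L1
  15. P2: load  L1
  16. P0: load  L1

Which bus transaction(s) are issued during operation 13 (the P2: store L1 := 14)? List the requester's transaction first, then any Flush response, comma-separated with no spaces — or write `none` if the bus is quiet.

bus = BusRdX

  op1 P2: load  L1 → I/I/E/I on L1; bus BusRd; mem=80
  op2 P0: load  L1 → S/I/S/I on L1; bus BusRd; mem=80
  op3 P3: load  L1 → S/I/S/S on L1; bus BusRd; mem=80
  op4 P2: store L1 := 65 → I/I/M/I on L1; bus BusUpgr; mem=80
  op5 P0: store L1 := 26 → M/I/I/I on L1; bus BusRdX Flush; mem=65
  op6 P2: store L1 := 73 → I/I/M/I on L1; bus BusRdX Flush; mem=26
  op7 P0: store L1 := 48 → M/I/I/I on L1; bus BusRdX Flush; mem=73
  op8 P0: load  L1 → M/I/I/I on L1; bus (none); mem=73
  op9 P1: load  L0 → I/E/I/I on L0; bus BusRd; mem=90
  op10 P1: load  L0 → I/E/I/I on L0; bus (none); mem=90
  op11 P1: load  L1 → S/S/I/I on L1; bus BusRd Flush; mem=48
  op12 P1: store L0 := 7 → I/M/I/I on L0; bus (none); mem=90
  op13 P2: store L1 := 14 → I/I/M/I on L1; bus BusRdX; mem=48
  op14 P1: load  L1 → I/S/S/I on L1; bus BusRd Flush; mem=14
  op15 P2: load  L1 → I/S/S/I on L1; bus (none); mem=14
  op16 P0: load  L1 → S/S/S/I on L1; bus BusRd; mem=14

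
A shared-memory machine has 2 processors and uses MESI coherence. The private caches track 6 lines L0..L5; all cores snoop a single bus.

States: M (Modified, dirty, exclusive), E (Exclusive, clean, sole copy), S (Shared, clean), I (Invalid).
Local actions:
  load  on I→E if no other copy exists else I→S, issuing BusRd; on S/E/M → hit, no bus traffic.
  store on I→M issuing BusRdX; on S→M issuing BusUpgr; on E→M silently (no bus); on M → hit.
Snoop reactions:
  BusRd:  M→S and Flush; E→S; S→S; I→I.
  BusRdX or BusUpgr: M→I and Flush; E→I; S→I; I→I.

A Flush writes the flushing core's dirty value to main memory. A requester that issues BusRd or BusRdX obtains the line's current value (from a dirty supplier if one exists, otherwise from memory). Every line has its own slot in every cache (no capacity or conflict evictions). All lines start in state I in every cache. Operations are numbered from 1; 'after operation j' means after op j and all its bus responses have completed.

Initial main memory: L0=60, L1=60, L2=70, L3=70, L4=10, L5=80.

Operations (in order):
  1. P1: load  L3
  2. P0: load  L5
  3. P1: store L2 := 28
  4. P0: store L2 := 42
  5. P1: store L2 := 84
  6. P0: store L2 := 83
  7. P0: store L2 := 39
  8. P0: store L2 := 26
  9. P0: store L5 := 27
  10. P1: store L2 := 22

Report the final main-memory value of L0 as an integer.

  op1 P1: load  L3 → I/E on L3; bus BusRd; mem=70
  op2 P0: load  L5 → E/I on L5; bus BusRd; mem=80
  op3 P1: store L2 := 28 → I/M on L2; bus BusRdX; mem=70
  op4 P0: store L2 := 42 → M/I on L2; bus BusRdX Flush; mem=28
  op5 P1: store L2 := 84 → I/M on L2; bus BusRdX Flush; mem=42
  op6 P0: store L2 := 83 → M/I on L2; bus BusRdX Flush; mem=84
  op7 P0: store L2 := 39 → M/I on L2; bus (none); mem=84
  op8 P0: store L2 := 26 → M/I on L2; bus (none); mem=84
  op9 P0: store L5 := 27 → M/I on L5; bus (none); mem=80
  op10 P1: store L2 := 22 → I/M on L2; bus BusRdX Flush; mem=26

memory[L0] = 60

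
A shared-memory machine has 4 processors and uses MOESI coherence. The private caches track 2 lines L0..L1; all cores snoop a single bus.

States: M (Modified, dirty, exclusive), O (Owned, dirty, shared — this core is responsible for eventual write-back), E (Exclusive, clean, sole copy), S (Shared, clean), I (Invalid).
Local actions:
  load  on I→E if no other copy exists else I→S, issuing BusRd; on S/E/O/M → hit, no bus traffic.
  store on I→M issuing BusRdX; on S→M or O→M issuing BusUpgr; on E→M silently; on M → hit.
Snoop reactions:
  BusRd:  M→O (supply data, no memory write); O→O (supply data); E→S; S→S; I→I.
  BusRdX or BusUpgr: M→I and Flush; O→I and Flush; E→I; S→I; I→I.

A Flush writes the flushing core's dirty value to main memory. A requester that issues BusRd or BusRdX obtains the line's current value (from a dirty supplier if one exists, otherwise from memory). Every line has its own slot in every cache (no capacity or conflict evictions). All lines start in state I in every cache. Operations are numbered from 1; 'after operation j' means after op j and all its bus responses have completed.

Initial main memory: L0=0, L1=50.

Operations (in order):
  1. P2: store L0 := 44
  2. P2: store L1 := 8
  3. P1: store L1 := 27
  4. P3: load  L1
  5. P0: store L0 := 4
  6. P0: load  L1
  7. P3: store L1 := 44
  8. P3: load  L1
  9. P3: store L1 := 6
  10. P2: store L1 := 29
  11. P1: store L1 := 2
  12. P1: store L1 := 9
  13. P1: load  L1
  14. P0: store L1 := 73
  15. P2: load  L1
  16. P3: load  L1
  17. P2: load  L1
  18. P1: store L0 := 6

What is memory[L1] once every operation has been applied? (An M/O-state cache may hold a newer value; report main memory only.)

[1] P2: store L0 := 44 | P0:I, P1:I, P2:M(44), P3:I | bus: BusRdX
[2] P2: store L1 := 8 | P0:I, P1:I, P2:M(8), P3:I | bus: BusRdX
[3] P1: store L1 := 27 | P0:I, P1:M(27), P2:I, P3:I | bus: BusRdX,Flush
[4] P3: load  L1 | P0:I, P1:O(27), P2:I, P3:S(27) | bus: BusRd
[5] P0: store L0 := 4 | P0:M(4), P1:I, P2:I, P3:I | bus: BusRdX,Flush
[6] P0: load  L1 | P0:S(27), P1:O(27), P2:I, P3:S(27) | bus: BusRd
[7] P3: store L1 := 44 | P0:I, P1:I, P2:I, P3:M(44) | bus: BusUpgr,Flush
[8] P3: load  L1 | P0:I, P1:I, P2:I, P3:M(44) | bus: none
[9] P3: store L1 := 6 | P0:I, P1:I, P2:I, P3:M(6) | bus: none
[10] P2: store L1 := 29 | P0:I, P1:I, P2:M(29), P3:I | bus: BusRdX,Flush
[11] P1: store L1 := 2 | P0:I, P1:M(2), P2:I, P3:I | bus: BusRdX,Flush
[12] P1: store L1 := 9 | P0:I, P1:M(9), P2:I, P3:I | bus: none
[13] P1: load  L1 | P0:I, P1:M(9), P2:I, P3:I | bus: none
[14] P0: store L1 := 73 | P0:M(73), P1:I, P2:I, P3:I | bus: BusRdX,Flush
[15] P2: load  L1 | P0:O(73), P1:I, P2:S(73), P3:I | bus: BusRd
[16] P3: load  L1 | P0:O(73), P1:I, P2:S(73), P3:S(73) | bus: BusRd
[17] P2: load  L1 | P0:O(73), P1:I, P2:S(73), P3:S(73) | bus: none
[18] P1: store L0 := 6 | P0:I, P1:M(6), P2:I, P3:I | bus: BusRdX,Flush

memory[L1] = 9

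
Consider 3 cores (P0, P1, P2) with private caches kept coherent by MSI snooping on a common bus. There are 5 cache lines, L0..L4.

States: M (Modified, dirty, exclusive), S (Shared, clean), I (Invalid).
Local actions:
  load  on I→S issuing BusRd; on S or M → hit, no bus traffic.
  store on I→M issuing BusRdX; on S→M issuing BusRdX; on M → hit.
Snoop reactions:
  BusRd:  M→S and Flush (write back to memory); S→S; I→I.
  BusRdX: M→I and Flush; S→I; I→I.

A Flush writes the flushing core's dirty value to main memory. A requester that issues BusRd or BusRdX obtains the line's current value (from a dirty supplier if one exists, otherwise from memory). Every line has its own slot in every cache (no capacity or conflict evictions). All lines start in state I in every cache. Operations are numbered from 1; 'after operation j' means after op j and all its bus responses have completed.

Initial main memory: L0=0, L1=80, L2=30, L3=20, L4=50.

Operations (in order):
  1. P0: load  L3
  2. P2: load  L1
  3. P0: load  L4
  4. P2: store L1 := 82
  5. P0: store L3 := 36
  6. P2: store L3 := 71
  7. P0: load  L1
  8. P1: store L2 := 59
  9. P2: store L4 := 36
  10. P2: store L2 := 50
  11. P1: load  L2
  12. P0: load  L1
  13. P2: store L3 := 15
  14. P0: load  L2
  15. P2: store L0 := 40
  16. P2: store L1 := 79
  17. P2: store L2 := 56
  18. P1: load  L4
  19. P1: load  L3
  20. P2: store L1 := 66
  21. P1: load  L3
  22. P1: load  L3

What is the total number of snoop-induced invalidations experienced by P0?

invalidations = 4

1. P0: load  L3  bus=[BusRd]  L3: P0=S P1=I P2=I  mem[L3]=20
2. P2: load  L1  bus=[BusRd]  L1: P0=I P1=I P2=S  mem[L1]=80
3. P0: load  L4  bus=[BusRd]  L4: P0=S P1=I P2=I  mem[L4]=50
4. P2: store L1 := 82  bus=[BusRdX]  L1: P0=I P1=I P2=M  mem[L1]=80
5. P0: store L3 := 36  bus=[BusRdX]  L3: P0=M P1=I P2=I  mem[L3]=20
6. P2: store L3 := 71  bus=[BusRdX,Flush]  L3: P0=I P1=I P2=M  mem[L3]=36
7. P0: load  L1  bus=[BusRd,Flush]  L1: P0=S P1=I P2=S  mem[L1]=82
8. P1: store L2 := 59  bus=[BusRdX]  L2: P0=I P1=M P2=I  mem[L2]=30
9. P2: store L4 := 36  bus=[BusRdX]  L4: P0=I P1=I P2=M  mem[L4]=50
10. P2: store L2 := 50  bus=[BusRdX,Flush]  L2: P0=I P1=I P2=M  mem[L2]=59
11. P1: load  L2  bus=[BusRd,Flush]  L2: P0=I P1=S P2=S  mem[L2]=50
12. P0: load  L1  bus=[-]  L1: P0=S P1=I P2=S  mem[L1]=82
13. P2: store L3 := 15  bus=[-]  L3: P0=I P1=I P2=M  mem[L3]=36
14. P0: load  L2  bus=[BusRd]  L2: P0=S P1=S P2=S  mem[L2]=50
15. P2: store L0 := 40  bus=[BusRdX]  L0: P0=I P1=I P2=M  mem[L0]=0
16. P2: store L1 := 79  bus=[BusRdX]  L1: P0=I P1=I P2=M  mem[L1]=82
17. P2: store L2 := 56  bus=[BusRdX]  L2: P0=I P1=I P2=M  mem[L2]=50
18. P1: load  L4  bus=[BusRd,Flush]  L4: P0=I P1=S P2=S  mem[L4]=36
19. P1: load  L3  bus=[BusRd,Flush]  L3: P0=I P1=S P2=S  mem[L3]=15
20. P2: store L1 := 66  bus=[-]  L1: P0=I P1=I P2=M  mem[L1]=82
21. P1: load  L3  bus=[-]  L3: P0=I P1=S P2=S  mem[L3]=15
22. P1: load  L3  bus=[-]  L3: P0=I P1=S P2=S  mem[L3]=15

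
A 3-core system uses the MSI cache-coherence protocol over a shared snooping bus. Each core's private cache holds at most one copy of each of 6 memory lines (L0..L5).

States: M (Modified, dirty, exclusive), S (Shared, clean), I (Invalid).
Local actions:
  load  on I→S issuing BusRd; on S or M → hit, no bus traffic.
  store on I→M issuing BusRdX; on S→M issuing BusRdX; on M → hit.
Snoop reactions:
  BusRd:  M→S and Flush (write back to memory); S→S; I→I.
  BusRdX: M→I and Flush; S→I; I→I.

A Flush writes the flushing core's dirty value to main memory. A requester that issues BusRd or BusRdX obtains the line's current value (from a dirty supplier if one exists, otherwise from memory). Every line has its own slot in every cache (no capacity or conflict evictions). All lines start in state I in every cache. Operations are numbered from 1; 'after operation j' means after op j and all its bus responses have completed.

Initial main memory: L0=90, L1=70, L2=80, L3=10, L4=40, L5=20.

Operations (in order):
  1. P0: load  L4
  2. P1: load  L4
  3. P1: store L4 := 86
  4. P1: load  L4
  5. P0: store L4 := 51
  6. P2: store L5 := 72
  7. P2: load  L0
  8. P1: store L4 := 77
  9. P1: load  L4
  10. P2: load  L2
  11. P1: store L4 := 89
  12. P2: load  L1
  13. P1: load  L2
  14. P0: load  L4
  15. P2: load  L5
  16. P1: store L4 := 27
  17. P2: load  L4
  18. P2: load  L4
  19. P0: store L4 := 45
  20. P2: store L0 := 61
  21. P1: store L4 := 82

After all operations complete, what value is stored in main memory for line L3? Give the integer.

[1] P0: load  L4 | P0:S(40), P1:I, P2:I | bus: BusRd
[2] P1: load  L4 | P0:S(40), P1:S(40), P2:I | bus: BusRd
[3] P1: store L4 := 86 | P0:I, P1:M(86), P2:I | bus: BusRdX
[4] P1: load  L4 | P0:I, P1:M(86), P2:I | bus: none
[5] P0: store L4 := 51 | P0:M(51), P1:I, P2:I | bus: BusRdX,Flush
[6] P2: store L5 := 72 | P0:I, P1:I, P2:M(72) | bus: BusRdX
[7] P2: load  L0 | P0:I, P1:I, P2:S(90) | bus: BusRd
[8] P1: store L4 := 77 | P0:I, P1:M(77), P2:I | bus: BusRdX,Flush
[9] P1: load  L4 | P0:I, P1:M(77), P2:I | bus: none
[10] P2: load  L2 | P0:I, P1:I, P2:S(80) | bus: BusRd
[11] P1: store L4 := 89 | P0:I, P1:M(89), P2:I | bus: none
[12] P2: load  L1 | P0:I, P1:I, P2:S(70) | bus: BusRd
[13] P1: load  L2 | P0:I, P1:S(80), P2:S(80) | bus: BusRd
[14] P0: load  L4 | P0:S(89), P1:S(89), P2:I | bus: BusRd,Flush
[15] P2: load  L5 | P0:I, P1:I, P2:M(72) | bus: none
[16] P1: store L4 := 27 | P0:I, P1:M(27), P2:I | bus: BusRdX
[17] P2: load  L4 | P0:I, P1:S(27), P2:S(27) | bus: BusRd,Flush
[18] P2: load  L4 | P0:I, P1:S(27), P2:S(27) | bus: none
[19] P0: store L4 := 45 | P0:M(45), P1:I, P2:I | bus: BusRdX
[20] P2: store L0 := 61 | P0:I, P1:I, P2:M(61) | bus: BusRdX
[21] P1: store L4 := 82 | P0:I, P1:M(82), P2:I | bus: BusRdX,Flush

memory[L3] = 10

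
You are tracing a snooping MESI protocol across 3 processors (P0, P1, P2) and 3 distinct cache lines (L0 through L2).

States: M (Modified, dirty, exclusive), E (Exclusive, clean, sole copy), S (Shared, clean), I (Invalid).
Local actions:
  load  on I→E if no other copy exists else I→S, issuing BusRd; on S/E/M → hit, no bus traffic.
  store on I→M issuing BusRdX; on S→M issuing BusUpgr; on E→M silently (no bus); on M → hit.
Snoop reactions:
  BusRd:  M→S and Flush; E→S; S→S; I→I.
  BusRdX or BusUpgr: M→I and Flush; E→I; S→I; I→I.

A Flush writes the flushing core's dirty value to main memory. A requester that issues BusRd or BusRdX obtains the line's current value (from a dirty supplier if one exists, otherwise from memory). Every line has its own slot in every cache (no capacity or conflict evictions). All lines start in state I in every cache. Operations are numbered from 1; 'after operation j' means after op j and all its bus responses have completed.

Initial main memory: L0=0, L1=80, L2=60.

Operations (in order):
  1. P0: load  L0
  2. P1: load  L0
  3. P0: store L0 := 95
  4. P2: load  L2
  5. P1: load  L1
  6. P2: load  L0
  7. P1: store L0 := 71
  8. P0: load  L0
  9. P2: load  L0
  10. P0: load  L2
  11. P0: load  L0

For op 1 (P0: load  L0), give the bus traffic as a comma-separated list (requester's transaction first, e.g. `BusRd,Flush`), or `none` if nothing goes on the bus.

step 1: P0: load  L0  ⟶  EII  (L0)  txn=BusRd  M[L0]=0
step 2: P1: load  L0  ⟶  SSI  (L0)  txn=BusRd  M[L0]=0
step 3: P0: store L0 := 95  ⟶  MII  (L0)  txn=BusUpgr  M[L0]=0
step 4: P2: load  L2  ⟶  IIE  (L2)  txn=BusRd  M[L2]=60
step 5: P1: load  L1  ⟶  IEI  (L1)  txn=BusRd  M[L1]=80
step 6: P2: load  L0  ⟶  SIS  (L0)  txn=BusRd+Flush  M[L0]=95
step 7: P1: store L0 := 71  ⟶  IMI  (L0)  txn=BusRdX  M[L0]=95
step 8: P0: load  L0  ⟶  SSI  (L0)  txn=BusRd+Flush  M[L0]=71
step 9: P2: load  L0  ⟶  SSS  (L0)  txn=BusRd  M[L0]=71
step 10: P0: load  L2  ⟶  SIS  (L2)  txn=BusRd  M[L2]=60
step 11: P0: load  L0  ⟶  SSS  (L0)  txn=∅  M[L0]=71

bus = BusRd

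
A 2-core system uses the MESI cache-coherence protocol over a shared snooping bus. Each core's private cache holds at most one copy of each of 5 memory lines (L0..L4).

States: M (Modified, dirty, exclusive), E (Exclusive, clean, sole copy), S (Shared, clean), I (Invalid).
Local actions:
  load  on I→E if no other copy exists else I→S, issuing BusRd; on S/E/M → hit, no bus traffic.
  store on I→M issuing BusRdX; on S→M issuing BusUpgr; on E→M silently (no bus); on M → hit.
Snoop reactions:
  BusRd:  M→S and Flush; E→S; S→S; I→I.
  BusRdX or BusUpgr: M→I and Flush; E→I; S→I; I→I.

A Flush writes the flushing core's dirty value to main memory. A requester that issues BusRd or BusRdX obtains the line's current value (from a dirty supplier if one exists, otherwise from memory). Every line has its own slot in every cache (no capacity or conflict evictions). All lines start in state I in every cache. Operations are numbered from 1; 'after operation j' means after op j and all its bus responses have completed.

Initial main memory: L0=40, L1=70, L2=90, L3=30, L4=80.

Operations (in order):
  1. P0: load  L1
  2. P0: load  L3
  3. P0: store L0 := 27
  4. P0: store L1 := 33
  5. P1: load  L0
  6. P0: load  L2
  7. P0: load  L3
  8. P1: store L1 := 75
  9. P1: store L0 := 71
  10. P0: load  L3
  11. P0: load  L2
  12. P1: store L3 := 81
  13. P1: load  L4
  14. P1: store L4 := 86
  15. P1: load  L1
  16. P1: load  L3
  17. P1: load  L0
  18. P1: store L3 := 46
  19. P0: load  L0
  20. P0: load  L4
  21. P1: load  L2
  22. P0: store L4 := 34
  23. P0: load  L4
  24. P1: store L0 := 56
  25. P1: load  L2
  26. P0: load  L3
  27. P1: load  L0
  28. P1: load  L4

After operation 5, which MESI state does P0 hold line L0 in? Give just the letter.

  op1 P0: load  L1 → E/I on L1; bus BusRd; mem=70
  op2 P0: load  L3 → E/I on L3; bus BusRd; mem=30
  op3 P0: store L0 := 27 → M/I on L0; bus BusRdX; mem=40
  op4 P0: store L1 := 33 → M/I on L1; bus (none); mem=70
  op5 P1: load  L0 → S/S on L0; bus BusRd Flush; mem=27
  op6 P0: load  L2 → E/I on L2; bus BusRd; mem=90
  op7 P0: load  L3 → E/I on L3; bus (none); mem=30
  op8 P1: store L1 := 75 → I/M on L1; bus BusRdX Flush; mem=33
  op9 P1: store L0 := 71 → I/M on L0; bus BusUpgr; mem=27
  op10 P0: load  L3 → E/I on L3; bus (none); mem=30
  op11 P0: load  L2 → E/I on L2; bus (none); mem=90
  op12 P1: store L3 := 81 → I/M on L3; bus BusRdX; mem=30
  op13 P1: load  L4 → I/E on L4; bus BusRd; mem=80
  op14 P1: store L4 := 86 → I/M on L4; bus (none); mem=80
  op15 P1: load  L1 → I/M on L1; bus (none); mem=33
  op16 P1: load  L3 → I/M on L3; bus (none); mem=30
  op17 P1: load  L0 → I/M on L0; bus (none); mem=27
  op18 P1: store L3 := 46 → I/M on L3; bus (none); mem=30
  op19 P0: load  L0 → S/S on L0; bus BusRd Flush; mem=71
  op20 P0: load  L4 → S/S on L4; bus BusRd Flush; mem=86
  op21 P1: load  L2 → S/S on L2; bus BusRd; mem=90
  op22 P0: store L4 := 34 → M/I on L4; bus BusUpgr; mem=86
  op23 P0: load  L4 → M/I on L4; bus (none); mem=86
  op24 P1: store L0 := 56 → I/M on L0; bus BusUpgr; mem=71
  op25 P1: load  L2 → S/S on L2; bus (none); mem=90
  op26 P0: load  L3 → S/S on L3; bus BusRd Flush; mem=46
  op27 P1: load  L0 → I/M on L0; bus (none); mem=71
  op28 P1: load  L4 → S/S on L4; bus BusRd Flush; mem=34

state = S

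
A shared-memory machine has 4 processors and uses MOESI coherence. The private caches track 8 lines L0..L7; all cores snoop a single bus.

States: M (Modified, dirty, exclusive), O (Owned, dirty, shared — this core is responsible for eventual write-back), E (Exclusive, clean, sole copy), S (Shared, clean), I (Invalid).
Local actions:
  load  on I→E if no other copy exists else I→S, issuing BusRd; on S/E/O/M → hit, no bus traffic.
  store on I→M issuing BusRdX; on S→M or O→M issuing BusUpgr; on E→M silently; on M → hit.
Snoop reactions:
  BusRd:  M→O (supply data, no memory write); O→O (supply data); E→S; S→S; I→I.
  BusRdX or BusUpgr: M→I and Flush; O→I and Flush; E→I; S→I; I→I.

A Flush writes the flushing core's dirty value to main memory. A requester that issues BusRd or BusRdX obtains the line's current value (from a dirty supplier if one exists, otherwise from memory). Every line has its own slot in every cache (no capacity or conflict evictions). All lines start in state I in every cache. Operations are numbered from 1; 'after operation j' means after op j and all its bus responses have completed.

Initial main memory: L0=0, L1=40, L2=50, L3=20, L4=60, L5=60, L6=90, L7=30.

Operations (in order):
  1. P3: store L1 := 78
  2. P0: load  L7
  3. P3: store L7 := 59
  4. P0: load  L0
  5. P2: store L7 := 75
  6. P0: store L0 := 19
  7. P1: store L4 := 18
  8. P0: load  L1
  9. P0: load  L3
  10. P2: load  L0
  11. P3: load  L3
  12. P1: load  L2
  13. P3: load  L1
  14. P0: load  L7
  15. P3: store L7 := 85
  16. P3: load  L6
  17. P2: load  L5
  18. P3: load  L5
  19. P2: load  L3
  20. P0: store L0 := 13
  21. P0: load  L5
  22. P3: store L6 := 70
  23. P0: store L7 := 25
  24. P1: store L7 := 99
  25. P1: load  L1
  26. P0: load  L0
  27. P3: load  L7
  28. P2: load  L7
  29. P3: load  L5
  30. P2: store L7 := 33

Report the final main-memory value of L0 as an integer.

memory[L0] = 0

  op1 P3: store L1 := 78 → I/I/I/M on L1; bus BusRdX; mem=40
  op2 P0: load  L7 → E/I/I/I on L7; bus BusRd; mem=30
  op3 P3: store L7 := 59 → I/I/I/M on L7; bus BusRdX; mem=30
  op4 P0: load  L0 → E/I/I/I on L0; bus BusRd; mem=0
  op5 P2: store L7 := 75 → I/I/M/I on L7; bus BusRdX Flush; mem=59
  op6 P0: store L0 := 19 → M/I/I/I on L0; bus (none); mem=0
  op7 P1: store L4 := 18 → I/M/I/I on L4; bus BusRdX; mem=60
  op8 P0: load  L1 → S/I/I/O on L1; bus BusRd; mem=40
  op9 P0: load  L3 → E/I/I/I on L3; bus BusRd; mem=20
  op10 P2: load  L0 → O/I/S/I on L0; bus BusRd; mem=0
  op11 P3: load  L3 → S/I/I/S on L3; bus BusRd; mem=20
  op12 P1: load  L2 → I/E/I/I on L2; bus BusRd; mem=50
  op13 P3: load  L1 → S/I/I/O on L1; bus (none); mem=40
  op14 P0: load  L7 → S/I/O/I on L7; bus BusRd; mem=59
  op15 P3: store L7 := 85 → I/I/I/M on L7; bus BusRdX Flush; mem=75
  op16 P3: load  L6 → I/I/I/E on L6; bus BusRd; mem=90
  op17 P2: load  L5 → I/I/E/I on L5; bus BusRd; mem=60
  op18 P3: load  L5 → I/I/S/S on L5; bus BusRd; mem=60
  op19 P2: load  L3 → S/I/S/S on L3; bus BusRd; mem=20
  op20 P0: store L0 := 13 → M/I/I/I on L0; bus BusUpgr; mem=0
  op21 P0: load  L5 → S/I/S/S on L5; bus BusRd; mem=60
  op22 P3: store L6 := 70 → I/I/I/M on L6; bus (none); mem=90
  op23 P0: store L7 := 25 → M/I/I/I on L7; bus BusRdX Flush; mem=85
  op24 P1: store L7 := 99 → I/M/I/I on L7; bus BusRdX Flush; mem=25
  op25 P1: load  L1 → S/S/I/O on L1; bus BusRd; mem=40
  op26 P0: load  L0 → M/I/I/I on L0; bus (none); mem=0
  op27 P3: load  L7 → I/O/I/S on L7; bus BusRd; mem=25
  op28 P2: load  L7 → I/O/S/S on L7; bus BusRd; mem=25
  op29 P3: load  L5 → S/I/S/S on L5; bus (none); mem=60
  op30 P2: store L7 := 33 → I/I/M/I on L7; bus BusUpgr Flush; mem=99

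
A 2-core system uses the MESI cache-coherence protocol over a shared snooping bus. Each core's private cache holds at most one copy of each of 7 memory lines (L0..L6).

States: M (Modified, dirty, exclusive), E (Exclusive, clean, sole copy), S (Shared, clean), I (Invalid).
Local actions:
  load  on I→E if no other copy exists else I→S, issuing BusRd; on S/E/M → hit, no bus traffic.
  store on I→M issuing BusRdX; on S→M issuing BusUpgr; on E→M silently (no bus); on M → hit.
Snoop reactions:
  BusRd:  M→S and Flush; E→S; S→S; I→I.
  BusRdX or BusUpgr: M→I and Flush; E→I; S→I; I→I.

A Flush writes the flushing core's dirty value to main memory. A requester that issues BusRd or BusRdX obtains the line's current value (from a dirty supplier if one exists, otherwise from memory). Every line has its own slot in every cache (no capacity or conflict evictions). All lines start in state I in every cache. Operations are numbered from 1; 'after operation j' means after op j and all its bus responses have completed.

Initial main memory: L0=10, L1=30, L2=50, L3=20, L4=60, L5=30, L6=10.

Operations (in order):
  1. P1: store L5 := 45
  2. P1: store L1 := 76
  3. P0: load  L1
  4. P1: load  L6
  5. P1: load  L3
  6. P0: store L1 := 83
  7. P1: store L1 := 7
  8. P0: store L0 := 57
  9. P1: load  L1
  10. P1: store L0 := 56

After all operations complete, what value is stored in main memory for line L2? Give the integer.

step 1: P1: store L5 := 45  ⟶  IM  (L5)  txn=BusRdX  M[L5]=30
step 2: P1: store L1 := 76  ⟶  IM  (L1)  txn=BusRdX  M[L1]=30
step 3: P0: load  L1  ⟶  SS  (L1)  txn=BusRd+Flush  M[L1]=76
step 4: P1: load  L6  ⟶  IE  (L6)  txn=BusRd  M[L6]=10
step 5: P1: load  L3  ⟶  IE  (L3)  txn=BusRd  M[L3]=20
step 6: P0: store L1 := 83  ⟶  MI  (L1)  txn=BusUpgr  M[L1]=76
step 7: P1: store L1 := 7  ⟶  IM  (L1)  txn=BusRdX+Flush  M[L1]=83
step 8: P0: store L0 := 57  ⟶  MI  (L0)  txn=BusRdX  M[L0]=10
step 9: P1: load  L1  ⟶  IM  (L1)  txn=∅  M[L1]=83
step 10: P1: store L0 := 56  ⟶  IM  (L0)  txn=BusRdX+Flush  M[L0]=57

memory[L2] = 50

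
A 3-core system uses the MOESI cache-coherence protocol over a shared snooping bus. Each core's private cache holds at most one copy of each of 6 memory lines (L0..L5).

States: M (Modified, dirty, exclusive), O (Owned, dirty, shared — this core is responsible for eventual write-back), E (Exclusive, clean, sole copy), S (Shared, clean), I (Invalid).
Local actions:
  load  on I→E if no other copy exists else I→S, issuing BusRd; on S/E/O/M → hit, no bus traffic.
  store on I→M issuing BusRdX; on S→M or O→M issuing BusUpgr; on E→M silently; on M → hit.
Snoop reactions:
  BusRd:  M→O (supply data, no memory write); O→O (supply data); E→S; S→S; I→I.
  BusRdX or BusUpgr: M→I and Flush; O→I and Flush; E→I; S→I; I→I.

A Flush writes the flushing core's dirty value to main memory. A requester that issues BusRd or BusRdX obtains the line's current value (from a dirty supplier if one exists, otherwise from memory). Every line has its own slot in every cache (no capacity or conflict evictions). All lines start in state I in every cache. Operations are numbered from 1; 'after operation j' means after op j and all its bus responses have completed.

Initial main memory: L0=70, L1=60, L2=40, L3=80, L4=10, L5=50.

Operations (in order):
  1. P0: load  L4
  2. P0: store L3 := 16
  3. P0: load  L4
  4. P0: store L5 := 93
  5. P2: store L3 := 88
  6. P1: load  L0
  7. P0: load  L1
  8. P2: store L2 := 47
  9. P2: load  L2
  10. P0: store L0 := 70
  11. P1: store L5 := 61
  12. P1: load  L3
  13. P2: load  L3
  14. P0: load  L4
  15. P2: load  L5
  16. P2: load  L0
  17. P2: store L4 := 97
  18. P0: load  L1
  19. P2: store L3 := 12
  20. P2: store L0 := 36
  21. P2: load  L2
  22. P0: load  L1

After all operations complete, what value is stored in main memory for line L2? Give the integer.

[1] P0: load  L4 | P0:E(10), P1:I, P2:I | bus: BusRd
[2] P0: store L3 := 16 | P0:M(16), P1:I, P2:I | bus: BusRdX
[3] P0: load  L4 | P0:E(10), P1:I, P2:I | bus: none
[4] P0: store L5 := 93 | P0:M(93), P1:I, P2:I | bus: BusRdX
[5] P2: store L3 := 88 | P0:I, P1:I, P2:M(88) | bus: BusRdX,Flush
[6] P1: load  L0 | P0:I, P1:E(70), P2:I | bus: BusRd
[7] P0: load  L1 | P0:E(60), P1:I, P2:I | bus: BusRd
[8] P2: store L2 := 47 | P0:I, P1:I, P2:M(47) | bus: BusRdX
[9] P2: load  L2 | P0:I, P1:I, P2:M(47) | bus: none
[10] P0: store L0 := 70 | P0:M(70), P1:I, P2:I | bus: BusRdX
[11] P1: store L5 := 61 | P0:I, P1:M(61), P2:I | bus: BusRdX,Flush
[12] P1: load  L3 | P0:I, P1:S(88), P2:O(88) | bus: BusRd
[13] P2: load  L3 | P0:I, P1:S(88), P2:O(88) | bus: none
[14] P0: load  L4 | P0:E(10), P1:I, P2:I | bus: none
[15] P2: load  L5 | P0:I, P1:O(61), P2:S(61) | bus: BusRd
[16] P2: load  L0 | P0:O(70), P1:I, P2:S(70) | bus: BusRd
[17] P2: store L4 := 97 | P0:I, P1:I, P2:M(97) | bus: BusRdX
[18] P0: load  L1 | P0:E(60), P1:I, P2:I | bus: none
[19] P2: store L3 := 12 | P0:I, P1:I, P2:M(12) | bus: BusUpgr
[20] P2: store L0 := 36 | P0:I, P1:I, P2:M(36) | bus: BusUpgr,Flush
[21] P2: load  L2 | P0:I, P1:I, P2:M(47) | bus: none
[22] P0: load  L1 | P0:E(60), P1:I, P2:I | bus: none

memory[L2] = 40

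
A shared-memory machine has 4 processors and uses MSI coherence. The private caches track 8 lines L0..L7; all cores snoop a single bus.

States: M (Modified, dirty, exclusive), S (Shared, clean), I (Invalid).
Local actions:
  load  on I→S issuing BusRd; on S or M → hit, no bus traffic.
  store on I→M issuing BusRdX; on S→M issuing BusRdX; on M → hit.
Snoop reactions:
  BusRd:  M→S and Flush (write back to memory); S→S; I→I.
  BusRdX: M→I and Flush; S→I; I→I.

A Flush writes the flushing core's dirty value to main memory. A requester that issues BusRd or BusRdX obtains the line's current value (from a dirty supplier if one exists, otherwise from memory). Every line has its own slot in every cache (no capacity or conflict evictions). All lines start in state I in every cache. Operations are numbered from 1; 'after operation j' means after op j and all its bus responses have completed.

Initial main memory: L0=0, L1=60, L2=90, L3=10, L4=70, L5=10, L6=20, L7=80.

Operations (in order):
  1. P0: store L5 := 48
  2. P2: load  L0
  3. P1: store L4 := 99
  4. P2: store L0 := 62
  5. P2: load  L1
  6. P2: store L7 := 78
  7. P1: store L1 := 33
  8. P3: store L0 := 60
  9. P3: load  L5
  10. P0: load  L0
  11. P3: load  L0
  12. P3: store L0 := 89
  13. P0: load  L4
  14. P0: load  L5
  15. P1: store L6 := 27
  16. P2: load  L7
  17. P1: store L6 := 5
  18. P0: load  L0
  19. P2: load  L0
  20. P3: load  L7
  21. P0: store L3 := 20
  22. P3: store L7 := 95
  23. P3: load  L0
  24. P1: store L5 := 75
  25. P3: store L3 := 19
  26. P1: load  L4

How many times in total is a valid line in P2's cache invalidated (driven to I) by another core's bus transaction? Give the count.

invalidations = 3

1. P0: store L5 := 48  bus=[BusRdX]  L5: P0=M P1=I P2=I P3=I  mem[L5]=10
2. P2: load  L0  bus=[BusRd]  L0: P0=I P1=I P2=S P3=I  mem[L0]=0
3. P1: store L4 := 99  bus=[BusRdX]  L4: P0=I P1=M P2=I P3=I  mem[L4]=70
4. P2: store L0 := 62  bus=[BusRdX]  L0: P0=I P1=I P2=M P3=I  mem[L0]=0
5. P2: load  L1  bus=[BusRd]  L1: P0=I P1=I P2=S P3=I  mem[L1]=60
6. P2: store L7 := 78  bus=[BusRdX]  L7: P0=I P1=I P2=M P3=I  mem[L7]=80
7. P1: store L1 := 33  bus=[BusRdX]  L1: P0=I P1=M P2=I P3=I  mem[L1]=60
8. P3: store L0 := 60  bus=[BusRdX,Flush]  L0: P0=I P1=I P2=I P3=M  mem[L0]=62
9. P3: load  L5  bus=[BusRd,Flush]  L5: P0=S P1=I P2=I P3=S  mem[L5]=48
10. P0: load  L0  bus=[BusRd,Flush]  L0: P0=S P1=I P2=I P3=S  mem[L0]=60
11. P3: load  L0  bus=[-]  L0: P0=S P1=I P2=I P3=S  mem[L0]=60
12. P3: store L0 := 89  bus=[BusRdX]  L0: P0=I P1=I P2=I P3=M  mem[L0]=60
13. P0: load  L4  bus=[BusRd,Flush]  L4: P0=S P1=S P2=I P3=I  mem[L4]=99
14. P0: load  L5  bus=[-]  L5: P0=S P1=I P2=I P3=S  mem[L5]=48
15. P1: store L6 := 27  bus=[BusRdX]  L6: P0=I P1=M P2=I P3=I  mem[L6]=20
16. P2: load  L7  bus=[-]  L7: P0=I P1=I P2=M P3=I  mem[L7]=80
17. P1: store L6 := 5  bus=[-]  L6: P0=I P1=M P2=I P3=I  mem[L6]=20
18. P0: load  L0  bus=[BusRd,Flush]  L0: P0=S P1=I P2=I P3=S  mem[L0]=89
19. P2: load  L0  bus=[BusRd]  L0: P0=S P1=I P2=S P3=S  mem[L0]=89
20. P3: load  L7  bus=[BusRd,Flush]  L7: P0=I P1=I P2=S P3=S  mem[L7]=78
21. P0: store L3 := 20  bus=[BusRdX]  L3: P0=M P1=I P2=I P3=I  mem[L3]=10
22. P3: store L7 := 95  bus=[BusRdX]  L7: P0=I P1=I P2=I P3=M  mem[L7]=78
23. P3: load  L0  bus=[-]  L0: P0=S P1=I P2=S P3=S  mem[L0]=89
24. P1: store L5 := 75  bus=[BusRdX]  L5: P0=I P1=M P2=I P3=I  mem[L5]=48
25. P3: store L3 := 19  bus=[BusRdX,Flush]  L3: P0=I P1=I P2=I P3=M  mem[L3]=20
26. P1: load  L4  bus=[-]  L4: P0=S P1=S P2=I P3=I  mem[L4]=99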